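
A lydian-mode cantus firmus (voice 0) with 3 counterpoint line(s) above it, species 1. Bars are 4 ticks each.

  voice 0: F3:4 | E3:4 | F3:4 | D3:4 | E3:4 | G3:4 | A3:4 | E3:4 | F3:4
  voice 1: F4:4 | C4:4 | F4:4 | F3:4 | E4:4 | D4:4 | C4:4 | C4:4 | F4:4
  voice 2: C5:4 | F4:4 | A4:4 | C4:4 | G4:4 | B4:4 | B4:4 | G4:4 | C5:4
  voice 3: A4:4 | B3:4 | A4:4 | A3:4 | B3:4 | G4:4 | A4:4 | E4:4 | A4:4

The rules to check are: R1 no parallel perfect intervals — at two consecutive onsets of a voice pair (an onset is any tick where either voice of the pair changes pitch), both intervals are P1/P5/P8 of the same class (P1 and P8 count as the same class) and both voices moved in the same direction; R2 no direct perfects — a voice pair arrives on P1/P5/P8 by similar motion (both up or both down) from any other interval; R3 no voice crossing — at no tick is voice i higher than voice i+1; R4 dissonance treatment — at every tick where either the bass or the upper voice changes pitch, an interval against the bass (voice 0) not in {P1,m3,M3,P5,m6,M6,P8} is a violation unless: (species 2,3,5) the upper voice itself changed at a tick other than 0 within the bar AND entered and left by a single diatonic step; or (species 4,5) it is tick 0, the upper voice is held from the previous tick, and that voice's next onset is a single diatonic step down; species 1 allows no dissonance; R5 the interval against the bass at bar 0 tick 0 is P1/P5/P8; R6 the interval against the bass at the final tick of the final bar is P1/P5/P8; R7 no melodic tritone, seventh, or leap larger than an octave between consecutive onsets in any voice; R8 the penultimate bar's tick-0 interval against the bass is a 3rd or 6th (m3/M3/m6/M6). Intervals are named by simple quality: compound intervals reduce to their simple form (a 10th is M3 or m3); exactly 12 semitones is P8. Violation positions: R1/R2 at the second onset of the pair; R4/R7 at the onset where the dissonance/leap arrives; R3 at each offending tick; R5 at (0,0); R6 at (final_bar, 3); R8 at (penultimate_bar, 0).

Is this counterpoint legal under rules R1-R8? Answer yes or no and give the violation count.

bar 0: v0=F3 v1=F4 v2=C5 v3=A4 (M3)
bar 1: v0=E3 v1=C4 v2=F4 v3=B3 (P5)
bar 2: v0=F3 v1=F4 v2=A4 v3=A4 (M3)
bar 3: v0=D3 v1=F3 v2=C4 v3=A3 (P5)
bar 4: v0=E3 v1=E4 v2=G4 v3=B3 (P5)
bar 5: v0=G3 v1=D4 v2=B4 v3=G4 (P8)
bar 6: v0=A3 v1=C4 v2=B4 v3=A4 (P8)
bar 7: v0=E3 v1=C4 v2=G4 v3=E4 (P8)
bar 8: v0=F3 v1=F4 v2=C5 v3=A4 (M3)
  R3 @ bar0.0: C5 above A4
  R5 @ bar0.0: opens on M3
  R3 @ bar0.1: C5 above A4
  R3 @ bar0.2: C5 above A4
  R3 @ bar0.3: C5 above A4
  R2 @ bar1.0: F3/A4 M3 -> E3/B3 P5 similar
  R3 @ bar1.0: F4 above B3
  R4 @ bar1.0: E3/F4 m2 untreated
  R7 @ bar1.0: A4->B3 leap 10st
  R3 @ bar1.1: F4 above B3
  R3 @ bar1.2: F4 above B3
  R3 @ bar1.3: F4 above B3
  R2 @ bar2.0: E3/C4 m6 -> F3/F4 P8 similar
  R2 @ bar2.0: F4/B3 TT -> A4/A4 P1 similar
  R7 @ bar2.0: B3->A4 leap 10st
  R2 @ bar3.0: F3/A4 M3 -> D3/A3 P5 similar
  R2 @ bar3.0: F4/A4 M3 -> F3/C4 P5 similar
  R3 @ bar3.0: C4 above A3
  R4 @ bar3.0: D3/C4 m7 untreated
  R3 @ bar3.1: C4 above A3
  R3 @ bar3.2: C4 above A3
  R3 @ bar3.3: C4 above A3
  R1 @ bar4.0: D3/A3 P5 -> E3/B3 P5 similar
  R2 @ bar4.0: D3/F3 m3 -> E3/E4 P8 similar
  R3 @ bar4.0: G4 above B3
  R7 @ bar4.0: F3->E4 leap 11st
  R3 @ bar4.1: G4 above B3
  R3 @ bar4.2: G4 above B3
  R3 @ bar4.3: G4 above B3
  R2 @ bar5.0: E3/B3 P5 -> G3/G4 P8 similar
  R3 @ bar5.0: B4 above G4
  R3 @ bar5.1: B4 above G4
  R3 @ bar5.2: B4 above G4
  R3 @ bar5.3: B4 above G4
  R1 @ bar6.0: G3/G4 P8 -> A3/A4 P8 similar
  R3 @ bar6.0: B4 above A4
  R4 @ bar6.0: A3/B4 M2 untreated
  R3 @ bar6.1: B4 above A4
  R3 @ bar6.2: B4 above A4
  R3 @ bar6.3: B4 above A4
  R1 @ bar7.0: A3/A4 P8 -> E3/E4 P8 similar
  R3 @ bar7.0: G4 above E4
  R8 @ bar7.0: penult P8 not 3rd/6th
  R3 @ bar7.1: G4 above E4
  R3 @ bar7.2: G4 above E4
  R3 @ bar7.3: G4 above E4
  R1 @ bar8.0: C4/G4 P5 -> F4/C5 P5 similar
  R2 @ bar8.0: E3/C4 m6 -> F3/F4 P8 similar
  R2 @ bar8.0: E3/G4 m3 -> F3/C5 P5 similar
  R3 @ bar8.0: C5 above A4
  R3 @ bar8.1: C5 above A4
  R3 @ bar8.2: C5 above A4
  R3 @ bar8.3: C5 above A4
  R6 @ bar8.3: closes on M3

No (54 violations)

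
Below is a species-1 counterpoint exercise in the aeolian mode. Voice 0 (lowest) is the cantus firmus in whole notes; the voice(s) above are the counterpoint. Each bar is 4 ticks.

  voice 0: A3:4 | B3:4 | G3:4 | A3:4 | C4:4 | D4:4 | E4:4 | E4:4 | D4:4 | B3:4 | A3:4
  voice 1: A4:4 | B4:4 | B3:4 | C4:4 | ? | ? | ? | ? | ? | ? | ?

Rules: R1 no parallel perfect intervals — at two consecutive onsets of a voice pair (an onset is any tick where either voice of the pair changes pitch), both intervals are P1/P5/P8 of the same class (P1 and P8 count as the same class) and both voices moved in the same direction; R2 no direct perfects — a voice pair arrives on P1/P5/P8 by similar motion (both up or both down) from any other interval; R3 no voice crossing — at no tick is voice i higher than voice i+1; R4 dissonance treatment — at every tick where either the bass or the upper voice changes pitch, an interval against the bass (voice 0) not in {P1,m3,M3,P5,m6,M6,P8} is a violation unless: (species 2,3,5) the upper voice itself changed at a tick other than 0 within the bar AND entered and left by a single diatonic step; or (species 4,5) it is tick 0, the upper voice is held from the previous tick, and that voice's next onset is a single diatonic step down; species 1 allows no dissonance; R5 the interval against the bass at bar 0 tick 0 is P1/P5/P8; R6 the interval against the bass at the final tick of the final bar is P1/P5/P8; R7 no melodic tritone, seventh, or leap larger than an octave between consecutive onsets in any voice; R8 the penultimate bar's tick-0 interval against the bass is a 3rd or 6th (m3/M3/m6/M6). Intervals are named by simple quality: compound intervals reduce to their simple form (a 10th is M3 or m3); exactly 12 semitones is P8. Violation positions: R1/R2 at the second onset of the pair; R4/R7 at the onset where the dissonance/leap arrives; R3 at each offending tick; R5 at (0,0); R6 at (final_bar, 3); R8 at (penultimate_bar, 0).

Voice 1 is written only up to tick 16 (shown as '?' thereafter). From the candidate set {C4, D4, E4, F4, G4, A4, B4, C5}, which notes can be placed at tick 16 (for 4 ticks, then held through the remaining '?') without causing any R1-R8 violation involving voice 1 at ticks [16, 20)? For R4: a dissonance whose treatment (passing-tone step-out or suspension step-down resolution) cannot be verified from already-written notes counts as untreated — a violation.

C4: legal
D4: violates R4
E4: legal
F4: violates R4
G4: violates R2
A4: legal
B4: violates R4,R7
C5: violates R2

{A4, C4, E4}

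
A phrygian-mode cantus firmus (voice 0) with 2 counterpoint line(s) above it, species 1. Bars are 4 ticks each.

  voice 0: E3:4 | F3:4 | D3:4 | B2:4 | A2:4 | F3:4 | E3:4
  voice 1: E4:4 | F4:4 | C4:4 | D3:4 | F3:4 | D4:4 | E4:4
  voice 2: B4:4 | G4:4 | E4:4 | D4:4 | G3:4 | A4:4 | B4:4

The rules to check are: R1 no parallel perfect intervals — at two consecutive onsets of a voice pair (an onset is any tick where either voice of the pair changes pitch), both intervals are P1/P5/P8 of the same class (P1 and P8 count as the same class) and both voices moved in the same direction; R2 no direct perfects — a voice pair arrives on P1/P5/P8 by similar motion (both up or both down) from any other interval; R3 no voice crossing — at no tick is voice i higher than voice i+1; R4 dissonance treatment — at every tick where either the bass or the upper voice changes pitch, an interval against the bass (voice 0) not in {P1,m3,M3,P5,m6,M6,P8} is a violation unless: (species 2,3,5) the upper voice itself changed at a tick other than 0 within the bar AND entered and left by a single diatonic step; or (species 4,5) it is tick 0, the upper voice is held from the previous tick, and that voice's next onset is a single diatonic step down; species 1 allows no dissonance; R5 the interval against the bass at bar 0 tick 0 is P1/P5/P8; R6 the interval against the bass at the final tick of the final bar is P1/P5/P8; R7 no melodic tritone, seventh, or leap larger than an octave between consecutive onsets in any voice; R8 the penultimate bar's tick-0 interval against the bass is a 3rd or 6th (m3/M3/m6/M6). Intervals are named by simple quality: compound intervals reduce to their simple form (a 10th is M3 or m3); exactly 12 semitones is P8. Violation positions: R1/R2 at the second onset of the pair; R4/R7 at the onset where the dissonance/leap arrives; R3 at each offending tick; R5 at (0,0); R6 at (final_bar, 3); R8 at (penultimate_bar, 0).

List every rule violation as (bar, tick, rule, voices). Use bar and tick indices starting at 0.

bar 0: v0=E3 v1=E4 v2=B4 downbeat P5
bar 1: v0=F3 v1=F4 v2=G4 downbeat M2
bar 2: v0=D3 v1=C4 v2=E4 downbeat M2
bar 3: v0=B2 v1=D3 v2=D4 downbeat m3
bar 4: v0=A2 v1=F3 v2=G3 downbeat m7
bar 5: v0=F3 v1=D4 v2=A4 downbeat M3
bar 6: v0=E3 v1=E4 v2=B4 downbeat P5
  -> R1 @ bar 1 tick 0 v(0, 1): E3/E4 P8 -> F3/F4 P8 similar
  -> R4 @ bar 1 tick 0 v(0, 2): F3/G4 M2 untreated
  -> R4 @ bar 2 tick 0 v(0, 1): D3/C4 m7 untreated
  -> R4 @ bar 2 tick 0 v(0, 2): D3/E4 M2 untreated
  -> R2 @ bar 3 tick 0 v(1, 2): C4/E4 M3 -> D3/D4 P8 similar
  -> R7 @ bar 3 tick 0 v(1,): C4->D3 leap 10st
  -> R4 @ bar 4 tick 0 v(0, 2): A2/G3 m7 untreated
  -> R2 @ bar 5 tick 0 v(1, 2): F3/G3 M2 -> D4/A4 P5 similar
  -> R7 @ bar 5 tick 0 v(2,): G3->A4 leap 14st
  -> R1 @ bar 6 tick 0 v(1, 2): D4/A4 P5 -> E4/B4 P5 similar

(1, 0, R1, (0, 1))
(1, 0, R4, (0, 2))
(2, 0, R4, (0, 1))
(2, 0, R4, (0, 2))
(3, 0, R2, (1, 2))
(3, 0, R7, (1,))
(4, 0, R4, (0, 2))
(5, 0, R2, (1, 2))
(5, 0, R7, (2,))
(6, 0, R1, (1, 2))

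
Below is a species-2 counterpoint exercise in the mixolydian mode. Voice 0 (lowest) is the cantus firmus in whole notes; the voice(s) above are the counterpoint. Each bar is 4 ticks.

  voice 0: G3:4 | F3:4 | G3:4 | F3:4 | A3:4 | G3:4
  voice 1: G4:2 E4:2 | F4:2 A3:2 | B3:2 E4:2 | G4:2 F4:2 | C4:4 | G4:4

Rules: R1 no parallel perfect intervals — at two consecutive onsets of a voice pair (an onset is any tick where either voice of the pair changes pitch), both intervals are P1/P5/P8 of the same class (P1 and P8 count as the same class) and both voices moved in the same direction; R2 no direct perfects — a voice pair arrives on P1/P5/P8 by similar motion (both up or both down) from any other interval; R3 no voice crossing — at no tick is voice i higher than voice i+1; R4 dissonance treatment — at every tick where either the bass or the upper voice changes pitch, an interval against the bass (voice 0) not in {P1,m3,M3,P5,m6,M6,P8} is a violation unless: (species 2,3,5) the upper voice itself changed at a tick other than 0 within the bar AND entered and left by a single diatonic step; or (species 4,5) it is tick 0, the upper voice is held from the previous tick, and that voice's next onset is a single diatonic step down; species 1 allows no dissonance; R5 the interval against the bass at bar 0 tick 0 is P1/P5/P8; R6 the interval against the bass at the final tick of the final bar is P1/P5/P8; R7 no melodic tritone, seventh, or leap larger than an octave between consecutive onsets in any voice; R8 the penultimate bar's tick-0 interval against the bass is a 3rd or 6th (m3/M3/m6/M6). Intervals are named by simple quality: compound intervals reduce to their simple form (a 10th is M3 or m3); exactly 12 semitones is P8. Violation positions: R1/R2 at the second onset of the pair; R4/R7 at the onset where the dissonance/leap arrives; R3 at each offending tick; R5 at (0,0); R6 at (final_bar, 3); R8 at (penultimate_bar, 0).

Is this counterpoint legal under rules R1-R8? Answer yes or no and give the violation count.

bar 0: v0=G3 v1=G4 (P8)
bar 1: v0=F3 v1=F4 (P8)
bar 2: v0=G3 v1=B3 (M3)
bar 3: v0=F3 v1=G4 (M2)
bar 4: v0=A3 v1=C4 (m3)
bar 5: v0=G3 v1=G4 (P8)
  R4 @ bar3.0: F3/G4 M2 untreated

No (1 violations)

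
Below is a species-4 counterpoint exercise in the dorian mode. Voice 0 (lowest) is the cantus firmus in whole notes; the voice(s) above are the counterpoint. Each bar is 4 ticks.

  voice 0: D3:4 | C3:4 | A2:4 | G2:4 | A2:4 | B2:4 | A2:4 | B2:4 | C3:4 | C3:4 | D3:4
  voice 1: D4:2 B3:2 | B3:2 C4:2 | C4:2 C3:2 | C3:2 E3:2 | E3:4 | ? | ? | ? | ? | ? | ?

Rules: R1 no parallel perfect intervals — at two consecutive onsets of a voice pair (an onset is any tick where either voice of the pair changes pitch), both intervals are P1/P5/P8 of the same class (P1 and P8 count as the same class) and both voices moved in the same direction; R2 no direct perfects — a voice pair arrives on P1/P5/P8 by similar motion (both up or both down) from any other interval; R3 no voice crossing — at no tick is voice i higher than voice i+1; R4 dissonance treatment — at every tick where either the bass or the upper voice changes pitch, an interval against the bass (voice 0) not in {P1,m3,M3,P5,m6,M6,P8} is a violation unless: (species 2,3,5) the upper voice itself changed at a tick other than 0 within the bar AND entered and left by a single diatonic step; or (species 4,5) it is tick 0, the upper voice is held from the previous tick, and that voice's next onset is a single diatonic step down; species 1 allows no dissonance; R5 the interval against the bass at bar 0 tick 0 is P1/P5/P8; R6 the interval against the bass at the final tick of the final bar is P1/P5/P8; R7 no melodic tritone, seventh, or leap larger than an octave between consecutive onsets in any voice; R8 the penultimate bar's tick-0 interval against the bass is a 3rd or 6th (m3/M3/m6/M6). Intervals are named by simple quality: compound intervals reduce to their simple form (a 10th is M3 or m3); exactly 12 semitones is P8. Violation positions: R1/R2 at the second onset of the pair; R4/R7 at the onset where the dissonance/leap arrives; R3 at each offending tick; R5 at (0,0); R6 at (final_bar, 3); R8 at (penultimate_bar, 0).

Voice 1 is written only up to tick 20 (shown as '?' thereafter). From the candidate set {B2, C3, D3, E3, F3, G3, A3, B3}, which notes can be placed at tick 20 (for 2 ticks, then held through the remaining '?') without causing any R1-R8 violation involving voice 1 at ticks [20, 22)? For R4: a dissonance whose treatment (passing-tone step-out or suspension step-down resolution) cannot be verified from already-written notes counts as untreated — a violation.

{B2, D3, G3}

B2: legal
C3: violates R4
D3: legal
E3: violates R4
F3: violates R4
G3: legal
A3: violates R4
B3: violates R2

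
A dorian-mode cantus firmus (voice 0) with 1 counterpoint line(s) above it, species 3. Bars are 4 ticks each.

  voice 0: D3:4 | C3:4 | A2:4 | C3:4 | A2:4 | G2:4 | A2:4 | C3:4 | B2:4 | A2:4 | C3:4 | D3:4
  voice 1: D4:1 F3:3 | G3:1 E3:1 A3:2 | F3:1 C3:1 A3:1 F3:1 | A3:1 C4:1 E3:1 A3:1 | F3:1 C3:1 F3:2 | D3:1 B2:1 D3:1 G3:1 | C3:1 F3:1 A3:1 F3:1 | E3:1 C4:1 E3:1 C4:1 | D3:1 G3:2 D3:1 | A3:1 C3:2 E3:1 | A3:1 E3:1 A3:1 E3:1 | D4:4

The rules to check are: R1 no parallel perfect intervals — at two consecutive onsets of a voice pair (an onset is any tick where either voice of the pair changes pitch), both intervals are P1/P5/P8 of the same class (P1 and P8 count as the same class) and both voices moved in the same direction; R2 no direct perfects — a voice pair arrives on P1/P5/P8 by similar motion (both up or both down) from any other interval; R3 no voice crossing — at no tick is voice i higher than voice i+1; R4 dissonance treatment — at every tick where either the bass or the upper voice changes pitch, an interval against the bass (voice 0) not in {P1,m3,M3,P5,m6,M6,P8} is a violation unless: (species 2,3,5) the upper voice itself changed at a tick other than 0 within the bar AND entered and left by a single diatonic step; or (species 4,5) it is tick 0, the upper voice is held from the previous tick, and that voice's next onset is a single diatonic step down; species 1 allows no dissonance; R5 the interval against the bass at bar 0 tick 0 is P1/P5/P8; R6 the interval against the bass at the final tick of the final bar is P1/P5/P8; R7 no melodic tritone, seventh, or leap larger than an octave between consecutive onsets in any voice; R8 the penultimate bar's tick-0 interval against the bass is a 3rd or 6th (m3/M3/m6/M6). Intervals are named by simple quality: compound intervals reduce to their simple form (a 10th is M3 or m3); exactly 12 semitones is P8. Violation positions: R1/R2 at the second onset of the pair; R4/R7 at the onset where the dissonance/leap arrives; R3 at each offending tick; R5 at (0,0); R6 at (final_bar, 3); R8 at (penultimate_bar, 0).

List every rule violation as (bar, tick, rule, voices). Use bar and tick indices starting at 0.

(5, 0, R2, (0, 1))
(8, 0, R7, (1,))
(11, 0, R2, (0, 1))
(11, 0, R7, (1,))

bar 0: v0=D3 v1=D4 downbeat P8
bar 1: v0=C3 v1=G3 downbeat P5
bar 2: v0=A2 v1=F3 downbeat m6
bar 3: v0=C3 v1=A3 downbeat M6
bar 4: v0=A2 v1=F3 downbeat m6
bar 5: v0=G2 v1=D3 downbeat P5
bar 6: v0=A2 v1=C3 downbeat m3
bar 7: v0=C3 v1=E3 downbeat M3
bar 8: v0=B2 v1=D3 downbeat m3
bar 9: v0=A2 v1=A3 downbeat P8
bar 10: v0=C3 v1=A3 downbeat M6
bar 11: v0=D3 v1=D4 downbeat P8
  -> R2 @ bar 5 tick 0 v(0, 1): A2/F3 m6 -> G2/D3 P5 similar
  -> R7 @ bar 8 tick 0 v(1,): C4->D3 leap 10st
  -> R2 @ bar 11 tick 0 v(0, 1): C3/E3 M3 -> D3/D4 P8 similar
  -> R7 @ bar 11 tick 0 v(1,): E3->D4 leap 10st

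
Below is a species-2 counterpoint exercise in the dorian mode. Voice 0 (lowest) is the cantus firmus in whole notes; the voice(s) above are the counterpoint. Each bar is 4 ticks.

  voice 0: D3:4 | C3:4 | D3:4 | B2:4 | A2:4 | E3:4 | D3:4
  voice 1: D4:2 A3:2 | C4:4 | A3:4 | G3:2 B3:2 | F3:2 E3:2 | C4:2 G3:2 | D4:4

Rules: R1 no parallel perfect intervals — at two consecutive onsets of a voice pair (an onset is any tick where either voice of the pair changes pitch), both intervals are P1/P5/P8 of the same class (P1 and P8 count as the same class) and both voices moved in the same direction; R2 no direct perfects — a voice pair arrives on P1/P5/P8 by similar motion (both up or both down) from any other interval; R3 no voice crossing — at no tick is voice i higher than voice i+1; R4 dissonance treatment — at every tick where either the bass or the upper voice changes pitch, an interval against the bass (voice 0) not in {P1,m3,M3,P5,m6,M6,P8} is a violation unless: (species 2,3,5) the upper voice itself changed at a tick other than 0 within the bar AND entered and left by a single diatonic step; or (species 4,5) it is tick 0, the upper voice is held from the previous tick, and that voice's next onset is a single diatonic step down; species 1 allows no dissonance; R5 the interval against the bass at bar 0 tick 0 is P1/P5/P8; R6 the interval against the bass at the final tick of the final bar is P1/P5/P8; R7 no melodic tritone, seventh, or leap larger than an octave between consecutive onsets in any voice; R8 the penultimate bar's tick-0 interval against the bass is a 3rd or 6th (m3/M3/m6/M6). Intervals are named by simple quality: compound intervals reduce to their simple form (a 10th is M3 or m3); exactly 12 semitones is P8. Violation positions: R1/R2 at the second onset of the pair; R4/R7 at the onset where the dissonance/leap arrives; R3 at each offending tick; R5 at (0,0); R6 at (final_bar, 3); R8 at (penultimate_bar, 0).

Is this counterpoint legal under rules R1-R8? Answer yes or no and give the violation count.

bar 0: v0=D3 v1=D4 (P8)
bar 1: v0=C3 v1=C4 (P8)
bar 2: v0=D3 v1=A3 (P5)
bar 3: v0=B2 v1=G3 (m6)
bar 4: v0=A2 v1=F3 (m6)
bar 5: v0=E3 v1=C4 (m6)
bar 6: v0=D3 v1=D4 (P8)
  R7 @ bar4.0: B3->F3 leap 6st

No (1 violations)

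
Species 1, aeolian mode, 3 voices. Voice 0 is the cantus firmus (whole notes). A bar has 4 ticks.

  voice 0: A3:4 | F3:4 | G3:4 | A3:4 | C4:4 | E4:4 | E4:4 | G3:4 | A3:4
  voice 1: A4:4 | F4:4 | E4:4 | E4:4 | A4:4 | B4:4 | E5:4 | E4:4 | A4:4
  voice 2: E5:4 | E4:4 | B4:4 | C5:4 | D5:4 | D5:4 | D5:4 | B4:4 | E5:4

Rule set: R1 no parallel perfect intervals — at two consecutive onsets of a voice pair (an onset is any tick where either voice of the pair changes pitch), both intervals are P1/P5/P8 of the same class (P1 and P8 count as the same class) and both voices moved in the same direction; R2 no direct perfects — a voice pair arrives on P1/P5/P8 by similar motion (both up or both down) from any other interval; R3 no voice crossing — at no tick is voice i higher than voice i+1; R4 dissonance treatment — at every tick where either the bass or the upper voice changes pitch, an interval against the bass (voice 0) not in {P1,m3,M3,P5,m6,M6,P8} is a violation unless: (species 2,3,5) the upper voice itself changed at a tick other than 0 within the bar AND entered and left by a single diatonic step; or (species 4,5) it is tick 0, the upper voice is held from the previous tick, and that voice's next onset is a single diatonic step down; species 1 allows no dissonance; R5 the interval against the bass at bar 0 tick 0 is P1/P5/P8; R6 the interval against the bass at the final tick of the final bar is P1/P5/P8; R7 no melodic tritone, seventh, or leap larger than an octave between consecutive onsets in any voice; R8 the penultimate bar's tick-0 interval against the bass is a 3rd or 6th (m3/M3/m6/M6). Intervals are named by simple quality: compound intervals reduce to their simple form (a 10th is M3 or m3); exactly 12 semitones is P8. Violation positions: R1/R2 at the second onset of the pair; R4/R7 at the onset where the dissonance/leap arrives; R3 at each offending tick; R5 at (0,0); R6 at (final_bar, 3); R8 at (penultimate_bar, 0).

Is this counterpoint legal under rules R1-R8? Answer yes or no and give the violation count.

No (17 violations)

bar 0: v0=A3 v1=A4 v2=E5 (P5)
bar 1: v0=F3 v1=F4 v2=E4 (M7)
bar 2: v0=G3 v1=E4 v2=B4 (M3)
bar 3: v0=A3 v1=E4 v2=C5 (m3)
bar 4: v0=C4 v1=A4 v2=D5 (M2)
bar 5: v0=E4 v1=B4 v2=D5 (m7)
bar 6: v0=E4 v1=E5 v2=D5 (m7)
bar 7: v0=G3 v1=E4 v2=B4 (M3)
bar 8: v0=A3 v1=A4 v2=E5 (P5)
  R1 @ bar1.0: A3/A4 P8 -> F3/F4 P8 similar
  R3 @ bar1.0: F4 above E4
  R4 @ bar1.0: F3/E4 M7 untreated
  R3 @ bar1.1: F4 above E4
  R3 @ bar1.2: F4 above E4
  R3 @ bar1.3: F4 above E4
  R4 @ bar4.0: C4/D5 M2 untreated
  R2 @ bar5.0: C4/A4 M6 -> E4/B4 P5 similar
  R4 @ bar5.0: E4/D5 m7 untreated
  R3 @ bar6.0: E5 above D5
  R3 @ bar6.1: E5 above D5
  R3 @ bar6.2: E5 above D5
  R3 @ bar6.3: E5 above D5
  R2 @ bar7.0: E5/D5 M2 -> E4/B4 P5 similar
  R1 @ bar8.0: E4/B4 P5 -> A4/E5 P5 similar
  R2 @ bar8.0: G3/E4 M6 -> A3/A4 P8 similar
  R2 @ bar8.0: G3/B4 M3 -> A3/E5 P5 similar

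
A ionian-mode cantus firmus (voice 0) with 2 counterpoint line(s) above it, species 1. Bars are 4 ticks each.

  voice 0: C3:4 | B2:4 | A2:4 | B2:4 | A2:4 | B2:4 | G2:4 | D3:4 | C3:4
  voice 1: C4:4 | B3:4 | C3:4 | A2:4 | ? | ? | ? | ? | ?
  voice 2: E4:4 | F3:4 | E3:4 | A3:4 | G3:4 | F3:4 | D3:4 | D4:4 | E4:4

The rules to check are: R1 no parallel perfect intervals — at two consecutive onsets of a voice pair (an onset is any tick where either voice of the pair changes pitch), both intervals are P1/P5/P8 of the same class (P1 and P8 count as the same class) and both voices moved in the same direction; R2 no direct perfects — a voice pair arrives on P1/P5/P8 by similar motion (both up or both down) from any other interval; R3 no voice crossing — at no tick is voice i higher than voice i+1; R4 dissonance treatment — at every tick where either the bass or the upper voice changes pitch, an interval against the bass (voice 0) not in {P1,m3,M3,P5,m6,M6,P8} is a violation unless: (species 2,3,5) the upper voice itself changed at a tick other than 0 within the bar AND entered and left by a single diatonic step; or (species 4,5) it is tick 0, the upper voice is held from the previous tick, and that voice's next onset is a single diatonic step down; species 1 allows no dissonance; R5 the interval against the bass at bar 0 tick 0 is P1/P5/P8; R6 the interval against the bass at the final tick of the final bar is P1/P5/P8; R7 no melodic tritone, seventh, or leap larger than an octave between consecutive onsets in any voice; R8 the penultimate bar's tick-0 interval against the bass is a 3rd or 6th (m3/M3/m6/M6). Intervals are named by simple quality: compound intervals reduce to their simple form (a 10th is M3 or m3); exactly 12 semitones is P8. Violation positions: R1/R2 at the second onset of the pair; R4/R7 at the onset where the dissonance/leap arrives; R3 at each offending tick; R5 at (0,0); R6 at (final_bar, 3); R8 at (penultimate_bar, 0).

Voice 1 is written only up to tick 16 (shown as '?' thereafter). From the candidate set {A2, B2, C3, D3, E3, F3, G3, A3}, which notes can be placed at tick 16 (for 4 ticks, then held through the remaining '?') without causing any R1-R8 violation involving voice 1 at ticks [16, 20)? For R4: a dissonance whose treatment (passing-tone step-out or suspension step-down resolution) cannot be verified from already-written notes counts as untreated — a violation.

A2: legal
B2: violates R4
C3: legal
D3: violates R4
E3: legal
F3: legal
G3: violates R4,R7
A3: violates R3

{A2, C3, E3, F3}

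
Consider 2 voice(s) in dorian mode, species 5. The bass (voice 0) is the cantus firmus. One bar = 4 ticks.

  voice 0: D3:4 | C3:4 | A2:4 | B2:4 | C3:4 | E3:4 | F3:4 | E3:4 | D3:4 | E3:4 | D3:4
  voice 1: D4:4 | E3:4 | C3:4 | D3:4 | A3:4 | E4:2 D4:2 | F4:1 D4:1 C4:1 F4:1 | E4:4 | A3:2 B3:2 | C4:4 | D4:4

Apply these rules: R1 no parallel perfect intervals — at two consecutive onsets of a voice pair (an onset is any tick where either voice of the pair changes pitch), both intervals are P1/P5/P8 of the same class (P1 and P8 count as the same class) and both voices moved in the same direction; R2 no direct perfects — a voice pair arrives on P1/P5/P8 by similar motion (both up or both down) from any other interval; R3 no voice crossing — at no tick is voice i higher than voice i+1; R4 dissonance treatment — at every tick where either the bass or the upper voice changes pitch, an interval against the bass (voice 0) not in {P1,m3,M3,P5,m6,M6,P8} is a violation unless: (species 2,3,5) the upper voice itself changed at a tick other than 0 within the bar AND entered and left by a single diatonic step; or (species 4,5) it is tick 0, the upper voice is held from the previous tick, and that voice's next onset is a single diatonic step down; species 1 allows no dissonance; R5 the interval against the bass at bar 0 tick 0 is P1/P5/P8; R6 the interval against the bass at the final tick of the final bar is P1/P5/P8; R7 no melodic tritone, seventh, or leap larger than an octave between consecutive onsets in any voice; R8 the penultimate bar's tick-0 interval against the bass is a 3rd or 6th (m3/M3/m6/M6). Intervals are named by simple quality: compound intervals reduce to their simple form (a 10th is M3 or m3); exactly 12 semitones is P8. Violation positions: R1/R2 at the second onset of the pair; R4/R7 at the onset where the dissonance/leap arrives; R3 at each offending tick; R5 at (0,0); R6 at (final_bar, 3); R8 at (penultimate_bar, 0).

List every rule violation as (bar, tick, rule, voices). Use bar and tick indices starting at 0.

bar 0: v0=D3 v1=D4 downbeat P8
bar 1: v0=C3 v1=E3 downbeat M3
bar 2: v0=A2 v1=C3 downbeat m3
bar 3: v0=B2 v1=D3 downbeat m3
bar 4: v0=C3 v1=A3 downbeat M6
bar 5: v0=E3 v1=E4 downbeat P8
bar 6: v0=F3 v1=F4 downbeat P8
bar 7: v0=E3 v1=E4 downbeat P8
bar 8: v0=D3 v1=A3 downbeat P5
bar 9: v0=E3 v1=C4 downbeat m6
bar 10: v0=D3 v1=D4 downbeat P8
  -> R7 @ bar 1 tick 0 v(1,): D4->E3 leap 10st
  -> R2 @ bar 5 tick 0 v(0, 1): C3/A3 M6 -> E3/E4 P8 similar
  -> R4 @ bar 5 tick 2 v(0, 1): E3/D4 m7 untreated
  -> R2 @ bar 6 tick 0 v(0, 1): E3/D4 m7 -> F3/F4 P8 similar
  -> R1 @ bar 7 tick 0 v(0, 1): F3/F4 P8 -> E3/E4 P8 similar
  -> R2 @ bar 8 tick 0 v(0, 1): E3/E4 P8 -> D3/A3 P5 similar

(1, 0, R7, (1,))
(5, 0, R2, (0, 1))
(5, 2, R4, (0, 1))
(6, 0, R2, (0, 1))
(7, 0, R1, (0, 1))
(8, 0, R2, (0, 1))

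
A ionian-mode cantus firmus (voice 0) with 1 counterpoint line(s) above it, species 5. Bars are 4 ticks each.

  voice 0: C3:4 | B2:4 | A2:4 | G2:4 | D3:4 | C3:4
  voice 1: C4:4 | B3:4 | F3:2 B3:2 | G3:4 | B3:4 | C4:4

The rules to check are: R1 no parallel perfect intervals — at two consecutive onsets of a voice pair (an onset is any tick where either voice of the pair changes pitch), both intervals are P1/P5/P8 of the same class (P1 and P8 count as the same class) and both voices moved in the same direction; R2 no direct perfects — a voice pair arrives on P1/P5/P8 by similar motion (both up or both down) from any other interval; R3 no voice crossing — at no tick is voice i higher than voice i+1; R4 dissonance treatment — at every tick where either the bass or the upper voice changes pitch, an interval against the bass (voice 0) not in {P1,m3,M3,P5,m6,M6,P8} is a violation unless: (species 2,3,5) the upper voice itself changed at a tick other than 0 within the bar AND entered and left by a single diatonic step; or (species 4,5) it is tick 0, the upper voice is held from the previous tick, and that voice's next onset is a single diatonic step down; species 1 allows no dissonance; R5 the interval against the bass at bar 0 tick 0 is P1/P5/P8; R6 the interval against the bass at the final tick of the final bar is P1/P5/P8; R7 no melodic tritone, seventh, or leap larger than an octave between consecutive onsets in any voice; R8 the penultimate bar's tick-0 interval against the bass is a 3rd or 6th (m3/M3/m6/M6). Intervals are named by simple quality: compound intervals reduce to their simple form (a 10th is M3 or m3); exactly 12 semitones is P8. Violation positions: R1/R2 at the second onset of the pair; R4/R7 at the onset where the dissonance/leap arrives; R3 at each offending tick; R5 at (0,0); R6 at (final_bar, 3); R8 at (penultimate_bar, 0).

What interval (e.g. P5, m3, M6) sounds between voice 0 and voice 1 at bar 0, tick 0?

P8

voice 0=C3 voice 1=C4 -> P8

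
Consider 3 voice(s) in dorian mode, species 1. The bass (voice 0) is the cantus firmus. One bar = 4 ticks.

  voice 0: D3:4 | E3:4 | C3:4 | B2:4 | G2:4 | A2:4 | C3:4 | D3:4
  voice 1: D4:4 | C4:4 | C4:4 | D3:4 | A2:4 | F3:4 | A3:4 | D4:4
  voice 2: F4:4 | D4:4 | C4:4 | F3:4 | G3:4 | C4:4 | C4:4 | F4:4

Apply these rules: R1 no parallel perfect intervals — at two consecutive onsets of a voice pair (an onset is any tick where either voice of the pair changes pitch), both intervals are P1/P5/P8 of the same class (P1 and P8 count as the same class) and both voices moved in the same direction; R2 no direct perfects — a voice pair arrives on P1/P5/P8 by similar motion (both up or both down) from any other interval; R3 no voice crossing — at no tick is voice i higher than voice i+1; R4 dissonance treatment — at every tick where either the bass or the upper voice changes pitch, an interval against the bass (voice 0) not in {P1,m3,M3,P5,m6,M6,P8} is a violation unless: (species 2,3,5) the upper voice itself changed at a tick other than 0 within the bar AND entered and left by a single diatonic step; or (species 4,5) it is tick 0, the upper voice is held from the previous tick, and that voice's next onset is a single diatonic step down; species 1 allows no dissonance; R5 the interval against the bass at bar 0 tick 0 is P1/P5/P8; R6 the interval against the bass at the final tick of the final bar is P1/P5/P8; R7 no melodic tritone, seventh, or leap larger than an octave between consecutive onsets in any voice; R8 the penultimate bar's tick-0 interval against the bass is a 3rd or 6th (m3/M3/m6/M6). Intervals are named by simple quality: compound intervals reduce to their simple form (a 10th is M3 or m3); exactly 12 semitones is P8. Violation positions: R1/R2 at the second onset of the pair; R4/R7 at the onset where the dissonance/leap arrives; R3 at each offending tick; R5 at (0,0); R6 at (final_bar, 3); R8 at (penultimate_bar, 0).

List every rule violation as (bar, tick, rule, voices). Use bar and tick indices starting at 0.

(0, 0, R5, (0, 2))
(1, 0, R4, (0, 2))
(2, 0, R2, (0, 2))
(3, 0, R4, (0, 2))
(3, 0, R7, (1,))
(4, 0, R4, (0, 1))
(5, 0, R2, (1, 2))
(6, 0, R8, (0, 2))
(7, 0, R2, (0, 1))
(7, 3, R6, (0, 2))

bar 0: v0=D3 v1=D4 v2=F4 downbeat m3
bar 1: v0=E3 v1=C4 v2=D4 downbeat m7
bar 2: v0=C3 v1=C4 v2=C4 downbeat P8
bar 3: v0=B2 v1=D3 v2=F3 downbeat TT
bar 4: v0=G2 v1=A2 v2=G3 downbeat P8
bar 5: v0=A2 v1=F3 v2=C4 downbeat m3
bar 6: v0=C3 v1=A3 v2=C4 downbeat P8
bar 7: v0=D3 v1=D4 v2=F4 downbeat m3
  -> R5 @ bar 0 tick 0 v(0, 2): opens on m3
  -> R4 @ bar 1 tick 0 v(0, 2): E3/D4 m7 untreated
  -> R2 @ bar 2 tick 0 v(0, 2): E3/D4 m7 -> C3/C4 P8 similar
  -> R4 @ bar 3 tick 0 v(0, 2): B2/F3 TT untreated
  -> R7 @ bar 3 tick 0 v(1,): C4->D3 leap 10st
  -> R4 @ bar 4 tick 0 v(0, 1): G2/A2 M2 untreated
  -> R2 @ bar 5 tick 0 v(1, 2): A2/G3 m7 -> F3/C4 P5 similar
  -> R8 @ bar 6 tick 0 v(0, 2): penult P8 not 3rd/6th
  -> R2 @ bar 7 tick 0 v(0, 1): C3/A3 M6 -> D3/D4 P8 similar
  -> R6 @ bar 7 tick 3 v(0, 2): closes on m3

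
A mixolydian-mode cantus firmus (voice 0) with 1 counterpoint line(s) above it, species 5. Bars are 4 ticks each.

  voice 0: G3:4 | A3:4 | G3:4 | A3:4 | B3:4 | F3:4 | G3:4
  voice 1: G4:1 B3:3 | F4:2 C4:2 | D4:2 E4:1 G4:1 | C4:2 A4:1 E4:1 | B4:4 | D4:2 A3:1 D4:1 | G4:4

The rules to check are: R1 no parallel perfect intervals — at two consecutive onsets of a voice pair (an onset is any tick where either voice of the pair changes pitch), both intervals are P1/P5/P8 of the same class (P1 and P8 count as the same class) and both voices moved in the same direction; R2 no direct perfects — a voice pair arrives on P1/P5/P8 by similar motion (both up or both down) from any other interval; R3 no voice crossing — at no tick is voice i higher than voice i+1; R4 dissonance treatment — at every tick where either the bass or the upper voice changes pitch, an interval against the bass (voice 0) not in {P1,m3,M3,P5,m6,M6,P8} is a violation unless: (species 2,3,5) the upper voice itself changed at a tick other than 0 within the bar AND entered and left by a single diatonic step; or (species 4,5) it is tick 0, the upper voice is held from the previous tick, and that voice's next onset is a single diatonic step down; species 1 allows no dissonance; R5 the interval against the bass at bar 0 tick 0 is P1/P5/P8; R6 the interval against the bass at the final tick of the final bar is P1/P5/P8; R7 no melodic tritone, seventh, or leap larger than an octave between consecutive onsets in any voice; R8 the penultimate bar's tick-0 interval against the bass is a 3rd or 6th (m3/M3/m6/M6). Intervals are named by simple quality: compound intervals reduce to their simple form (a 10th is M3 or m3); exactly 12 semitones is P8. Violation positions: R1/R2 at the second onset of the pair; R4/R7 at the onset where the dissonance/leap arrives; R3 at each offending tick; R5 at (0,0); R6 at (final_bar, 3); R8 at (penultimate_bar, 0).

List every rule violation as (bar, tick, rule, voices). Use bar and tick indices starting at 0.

bar 0: v0=G3 v1=G4 downbeat P8
bar 1: v0=A3 v1=F4 downbeat m6
bar 2: v0=G3 v1=D4 downbeat P5
bar 3: v0=A3 v1=C4 downbeat m3
bar 4: v0=B3 v1=B4 downbeat P8
bar 5: v0=F3 v1=D4 downbeat M6
bar 6: v0=G3 v1=G4 downbeat P8
  -> R7 @ bar 1 tick 0 v(1,): B3->F4 leap 6st
  -> R2 @ bar 4 tick 0 v(0, 1): A3/E4 P5 -> B3/B4 P8 similar
  -> R7 @ bar 5 tick 0 v(0,): B3->F3 leap 6st
  -> R2 @ bar 6 tick 0 v(0, 1): F3/D4 M6 -> G3/G4 P8 similar

(1, 0, R7, (1,))
(4, 0, R2, (0, 1))
(5, 0, R7, (0,))
(6, 0, R2, (0, 1))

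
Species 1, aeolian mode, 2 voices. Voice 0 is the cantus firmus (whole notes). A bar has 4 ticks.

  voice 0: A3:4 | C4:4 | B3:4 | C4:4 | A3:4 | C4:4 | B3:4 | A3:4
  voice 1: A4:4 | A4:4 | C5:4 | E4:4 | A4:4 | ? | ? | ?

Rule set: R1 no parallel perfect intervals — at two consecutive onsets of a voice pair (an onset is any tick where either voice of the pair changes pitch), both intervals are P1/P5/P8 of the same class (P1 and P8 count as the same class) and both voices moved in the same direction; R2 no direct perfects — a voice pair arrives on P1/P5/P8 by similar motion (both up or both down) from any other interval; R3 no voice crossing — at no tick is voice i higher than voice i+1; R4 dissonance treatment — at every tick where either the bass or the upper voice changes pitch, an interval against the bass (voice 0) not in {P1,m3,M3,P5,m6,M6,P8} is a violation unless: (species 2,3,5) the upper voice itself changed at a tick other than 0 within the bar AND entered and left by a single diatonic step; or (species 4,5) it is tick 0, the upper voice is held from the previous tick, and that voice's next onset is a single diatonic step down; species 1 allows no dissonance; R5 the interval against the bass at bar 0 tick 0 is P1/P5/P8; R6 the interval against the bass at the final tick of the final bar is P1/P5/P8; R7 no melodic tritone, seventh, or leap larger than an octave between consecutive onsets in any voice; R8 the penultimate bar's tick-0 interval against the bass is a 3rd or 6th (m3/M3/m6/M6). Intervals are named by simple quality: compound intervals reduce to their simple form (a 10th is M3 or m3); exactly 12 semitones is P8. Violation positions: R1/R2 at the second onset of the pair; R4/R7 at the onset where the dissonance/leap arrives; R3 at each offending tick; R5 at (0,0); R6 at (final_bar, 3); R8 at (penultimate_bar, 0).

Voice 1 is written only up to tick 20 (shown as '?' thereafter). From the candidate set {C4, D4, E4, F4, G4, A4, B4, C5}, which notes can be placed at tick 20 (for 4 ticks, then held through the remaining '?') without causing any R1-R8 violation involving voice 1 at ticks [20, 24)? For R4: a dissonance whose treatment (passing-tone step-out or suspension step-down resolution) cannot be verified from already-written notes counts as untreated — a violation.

C4: legal
D4: violates R4
E4: legal
F4: violates R4
G4: legal
A4: legal
B4: violates R4
C5: violates R1

{A4, C4, E4, G4}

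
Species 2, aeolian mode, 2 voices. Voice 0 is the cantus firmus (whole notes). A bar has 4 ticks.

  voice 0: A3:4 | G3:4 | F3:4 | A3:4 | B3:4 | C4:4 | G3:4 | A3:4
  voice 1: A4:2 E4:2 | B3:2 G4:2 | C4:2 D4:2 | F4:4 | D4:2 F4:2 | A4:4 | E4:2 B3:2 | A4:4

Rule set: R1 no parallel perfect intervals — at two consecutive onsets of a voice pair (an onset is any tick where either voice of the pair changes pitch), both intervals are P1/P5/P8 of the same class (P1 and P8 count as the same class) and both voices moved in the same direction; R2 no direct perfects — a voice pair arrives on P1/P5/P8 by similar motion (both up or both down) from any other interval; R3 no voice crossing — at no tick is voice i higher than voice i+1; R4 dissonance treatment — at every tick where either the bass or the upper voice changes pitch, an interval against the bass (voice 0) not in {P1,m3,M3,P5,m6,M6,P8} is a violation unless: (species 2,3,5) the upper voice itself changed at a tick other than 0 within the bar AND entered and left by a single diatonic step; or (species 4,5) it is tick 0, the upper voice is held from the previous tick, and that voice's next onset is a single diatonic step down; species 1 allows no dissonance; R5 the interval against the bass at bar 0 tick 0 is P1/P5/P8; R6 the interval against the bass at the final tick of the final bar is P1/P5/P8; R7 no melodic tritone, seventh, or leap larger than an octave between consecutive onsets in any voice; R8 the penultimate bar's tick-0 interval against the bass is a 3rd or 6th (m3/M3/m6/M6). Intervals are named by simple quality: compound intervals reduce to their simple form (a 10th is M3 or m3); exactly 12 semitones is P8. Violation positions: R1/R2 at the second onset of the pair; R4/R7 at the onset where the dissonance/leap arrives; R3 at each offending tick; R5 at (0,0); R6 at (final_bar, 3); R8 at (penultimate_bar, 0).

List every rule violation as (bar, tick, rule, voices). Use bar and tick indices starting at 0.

(2, 0, R2, (0, 1))
(4, 2, R4, (0, 1))
(7, 0, R2, (0, 1))
(7, 0, R7, (1,))

bar 0: v0=A3 v1=A4 downbeat P8
bar 1: v0=G3 v1=B3 downbeat M3
bar 2: v0=F3 v1=C4 downbeat P5
bar 3: v0=A3 v1=F4 downbeat m6
bar 4: v0=B3 v1=D4 downbeat m3
bar 5: v0=C4 v1=A4 downbeat M6
bar 6: v0=G3 v1=E4 downbeat M6
bar 7: v0=A3 v1=A4 downbeat P8
  -> R2 @ bar 2 tick 0 v(0, 1): G3/G4 P8 -> F3/C4 P5 similar
  -> R4 @ bar 4 tick 2 v(0, 1): B3/F4 TT untreated
  -> R2 @ bar 7 tick 0 v(0, 1): G3/B3 M3 -> A3/A4 P8 similar
  -> R7 @ bar 7 tick 0 v(1,): B3->A4 leap 10st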